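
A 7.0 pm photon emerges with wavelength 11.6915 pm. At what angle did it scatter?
159.00°

First find the wavelength shift:
Δλ = λ' - λ = 11.6915 - 7.0 = 4.6915 pm

Using Δλ = λ_C(1 - cos θ), with λ_C = h/(m_e·c) ≈ 2.42631024 pm:
cos θ = 1 - Δλ/λ_C
cos θ = 1 - 4.6915/2.42631024
cos θ = -0.933594

θ = arccos(-0.933594)
θ = 159.00°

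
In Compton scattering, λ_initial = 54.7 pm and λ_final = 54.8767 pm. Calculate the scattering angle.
22.00°

First find the wavelength shift:
Δλ = λ' - λ = 54.8767 - 54.7 = 0.1767 pm

Using Δλ = λ_C(1 - cos θ), with λ_C = h/(m_e·c) ≈ 2.42631024 pm:
cos θ = 1 - Δλ/λ_C
cos θ = 1 - 0.1767/2.42631024
cos θ = 0.927173

θ = arccos(0.927173)
θ = 22.00°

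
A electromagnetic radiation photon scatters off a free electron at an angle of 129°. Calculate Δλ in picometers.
3.9532 pm

Using the Compton scattering formula:
Δλ = λ_C(1 - cos θ)

where λ_C = h/(m_e·c) ≈ 2.4263 pm is the Compton wavelength of an electron.

For θ = 129°:
cos(129°) = -0.6293
1 - cos(129°) = 1.6293

Δλ = 2.4263 × 1.6293
Δλ = 3.9532 pm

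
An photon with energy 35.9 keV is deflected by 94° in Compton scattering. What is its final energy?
33.3905 keV

First convert energy to wavelength:
λ = hc/E, with hc ≈ 1239.842 keV·pm (i.e. 1239.842 eV·nm)

For E = 35.9 keV = 35900 eV:
λ = 1239.842 keV·pm / 35.9 keV
λ = 34.5360 pm

Calculate the Compton shift:
Δλ = λ_C(1 - cos(94°)) = 2.4263 × 1.0698
Δλ = 2.5956 pm

Final wavelength:
λ' = 34.5360 + 2.5956 = 37.1315 pm

Final energy:
E' = hc/λ' = 1239.842 / 37.1315 = 33.3905 keV

(Intermediate values are shown rounded; full precision is carried through to the final answer.)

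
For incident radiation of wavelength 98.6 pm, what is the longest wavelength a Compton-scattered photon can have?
103.4526 pm (at θ = 180°)

The Compton shift is Δλ = λ_C(1 − cos θ).

Since cos θ ranges from −1 to 1, the factor (1 − cos θ) ranges from 0 to 2; the maximum shift occurs at θ = 180° (backscattering):
Δλ_max = 2λ_C = 2 × 2.4263 pm = 4.8526 pm

Maximum scattered wavelength:
λ'_max = λ₀ + Δλ_max = 98.6 + 4.8526 = 103.4526 pm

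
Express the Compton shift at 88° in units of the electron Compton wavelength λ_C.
0.9651 λ_C

The Compton shift formula is:
Δλ = λ_C(1 - cos θ)

Dividing both sides by λ_C:
Δλ/λ_C = 1 - cos θ

For θ = 88°:
Δλ/λ_C = 1 - cos(88°)
Δλ/λ_C = 1 - 0.0349
Δλ/λ_C = 0.9651

This means the shift is 0.9651 × λ_C = 2.3416 pm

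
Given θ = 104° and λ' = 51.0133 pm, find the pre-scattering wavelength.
48.0000 pm

From λ' = λ + Δλ, we have λ = λ' - Δλ

First calculate the Compton shift:
Δλ = λ_C(1 - cos θ)
Δλ = 2.4263 × (1 - cos(104°))
Δλ = 2.4263 × 1.2419
Δλ = 3.0133 pm

Initial wavelength:
λ = λ' - Δλ
λ = 51.0133 - 3.0133
λ = 48.0000 pm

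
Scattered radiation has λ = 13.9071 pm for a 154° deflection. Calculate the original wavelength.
9.3000 pm

From λ' = λ + Δλ, we have λ = λ' - Δλ

First calculate the Compton shift:
Δλ = λ_C(1 - cos θ)
Δλ = 2.4263 × (1 - cos(154°))
Δλ = 2.4263 × 1.8988
Δλ = 4.6071 pm

Initial wavelength:
λ = λ' - Δλ
λ = 13.9071 - 4.6071
λ = 9.3000 pm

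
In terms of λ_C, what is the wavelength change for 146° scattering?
1.8290 λ_C

The Compton shift formula is:
Δλ = λ_C(1 - cos θ)

Dividing both sides by λ_C:
Δλ/λ_C = 1 - cos θ

For θ = 146°:
Δλ/λ_C = 1 - cos(146°)
Δλ/λ_C = 1 - -0.8290
Δλ/λ_C = 1.8290

This means the shift is 1.8290 × λ_C = 4.4378 pm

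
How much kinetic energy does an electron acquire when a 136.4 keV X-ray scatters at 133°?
42.2643 keV

By energy conservation: K_e = E_initial - E_final

First find the scattered photon energy:
Initial wavelength: λ = hc/E = 9.0898 pm
Compton shift: Δλ = λ_C(1 - cos(133°)) = 4.0810 pm
Final wavelength: λ' = 9.0898 + 4.0810 = 13.1708 pm
Final photon energy: E' = hc/λ' = 94.1357 keV

Electron kinetic energy:
K_e = E - E' = 136.4000 - 94.1357 = 42.2643 keV

(Intermediate values are shown rounded; full precision is carried through to the final answer.)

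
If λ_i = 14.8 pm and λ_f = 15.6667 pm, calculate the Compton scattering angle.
50.00°

First find the wavelength shift:
Δλ = λ' - λ = 15.6667 - 14.8 = 0.8667 pm

Using Δλ = λ_C(1 - cos θ), with λ_C = h/(m_e·c) ≈ 2.42631024 pm:
cos θ = 1 - Δλ/λ_C
cos θ = 1 - 0.8667/2.42631024
cos θ = 0.642791

θ = arccos(0.642791)
θ = 50.00°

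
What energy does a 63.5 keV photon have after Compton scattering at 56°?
60.2023 keV

First convert energy to wavelength:
λ = hc/E, with hc ≈ 1239.842 keV·pm (i.e. 1239.842 eV·nm)

For E = 63.5 keV = 63500 eV:
λ = 1239.842 keV·pm / 63.5 keV
λ = 19.5251 pm

Calculate the Compton shift:
Δλ = λ_C(1 - cos(56°)) = 2.4263 × 0.4408
Δλ = 1.0695 pm

Final wavelength:
λ' = 19.5251 + 1.0695 = 20.5946 pm

Final energy:
E' = hc/λ' = 1239.842 / 20.5946 = 60.2023 keV

(Intermediate values are shown rounded; full precision is carried through to the final answer.)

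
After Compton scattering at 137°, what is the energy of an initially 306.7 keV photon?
150.4056 keV

First convert energy to wavelength:
λ = hc/E, with hc ≈ 1239.842 keV·pm (i.e. 1239.842 eV·nm)

For E = 306.7 keV = 306700 eV:
λ = 1239.842 keV·pm / 306.7 keV
λ = 4.0425 pm

Calculate the Compton shift:
Δλ = λ_C(1 - cos(137°)) = 2.4263 × 1.7314
Δλ = 4.2008 pm

Final wavelength:
λ' = 4.0425 + 4.2008 = 8.2433 pm

Final energy:
E' = hc/λ' = 1239.842 / 8.2433 = 150.4056 keV

(Intermediate values are shown rounded; full precision is carried through to the final answer.)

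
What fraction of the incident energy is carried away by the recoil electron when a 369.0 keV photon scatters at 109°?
0.4891 (or 48.91%)

Calculate initial and final photon energies:

Initial: E₀ = 369.0 keV → λ₀ = 3.3600 pm
Compton shift: Δλ = 3.2162 pm
Final wavelength: λ' = 6.5762 pm
Final energy: E' = 188.5334 keV

Fractional energy loss:
(E₀ - E')/E₀ = (369.0000 - 188.5334)/369.0000
= 180.4666/369.0000
= 0.4891
= 48.91%

(Intermediate values are shown rounded; full precision is carried through to the final answer.)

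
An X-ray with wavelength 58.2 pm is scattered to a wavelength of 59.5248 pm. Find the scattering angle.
63.00°

First find the wavelength shift:
Δλ = λ' - λ = 59.5248 - 58.2 = 1.3248 pm

Using Δλ = λ_C(1 - cos θ), with λ_C = h/(m_e·c) ≈ 2.42631024 pm:
cos θ = 1 - Δλ/λ_C
cos θ = 1 - 1.3248/2.42631024
cos θ = 0.453986

θ = arccos(0.453986)
θ = 63.00°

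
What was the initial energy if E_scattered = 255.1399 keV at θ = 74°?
399.7001 keV

Convert final energy to wavelength (hc ≈ 1239.842 keV·pm):
λ' = hc/E' = 1239.842 / 255.1399 = 4.8595 pm

Calculate the Compton shift:
Δλ = λ_C(1 - cos(74°))
Δλ = 2.4263 × (1 - cos(74°))
Δλ = 1.7575 pm

Initial wavelength:
λ = λ' - Δλ = 4.8595 - 1.7575 = 3.1019 pm

Initial energy:
E = hc/λ = 1239.842 / 3.1019 = 399.7001 keV

(Intermediate values are shown rounded; full precision is carried through to the final answer.)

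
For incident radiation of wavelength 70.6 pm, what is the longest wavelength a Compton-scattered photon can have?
75.4526 pm (at θ = 180°)

The Compton shift is Δλ = λ_C(1 − cos θ).

Since cos θ ranges from −1 to 1, the factor (1 − cos θ) ranges from 0 to 2; the maximum shift occurs at θ = 180° (backscattering):
Δλ_max = 2λ_C = 2 × 2.4263 pm = 4.8526 pm

Maximum scattered wavelength:
λ'_max = λ₀ + Δλ_max = 70.6 + 4.8526 = 75.4526 pm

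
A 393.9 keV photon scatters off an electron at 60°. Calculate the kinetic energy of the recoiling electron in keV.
109.5822 keV

By energy conservation: K_e = E_initial - E_final

First find the scattered photon energy:
Initial wavelength: λ = hc/E = 3.1476 pm
Compton shift: Δλ = λ_C(1 - cos(60°)) = 1.2132 pm
Final wavelength: λ' = 3.1476 + 1.2132 = 4.3608 pm
Final photon energy: E' = hc/λ' = 284.3178 keV

Electron kinetic energy:
K_e = E - E' = 393.9000 - 284.3178 = 109.5822 keV

(Intermediate values are shown rounded; full precision is carried through to the final answer.)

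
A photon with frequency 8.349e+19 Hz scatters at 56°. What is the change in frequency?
1.916e+19 Hz (decrease)

Convert frequency to wavelength (c = 299792458 m/s):
λ₀ = c/f₀ = 299792458/8.349e+19 = 3.5907589e-12 m = 3.5908 pm

Calculate Compton shift:
Δλ = λ_C(1 - cos(56°)) = 1.0695 pm

Final wavelength:
λ' = λ₀ + Δλ = 3.5908 + 1.0695 = 4.6603 pm

Final frequency:
f' = c/λ' = 299792458/4.6602936e-12 = 6.4329092e+19 Hz

Frequency shift (decrease):
Δf = f₀ - f' = 8.349e+19 - 6.4329092e+19 = 1.916e+19 Hz

(Intermediate values are shown rounded; full precision is carried through to the final answer.)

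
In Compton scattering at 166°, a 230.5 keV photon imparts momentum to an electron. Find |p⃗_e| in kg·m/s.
1.8714e-22 kg·m/s

The electron is initially at rest, so by conservation of momentum:
p⃗_e = p⃗₀ − p⃗'  (incident photon momentum minus scattered photon momentum)

Photon momentum magnitudes (p = h/λ = E/c):
λ₀ = hc/E₀ = 5.3789 pm → p₀ = h/λ₀ = 1.2319e-22 kg·m/s
Δλ = λ_C(1 − cos 166°) = 4.7805 pm
λ' = 10.1595 pm → p' = h/λ' = 6.5221e-23 kg·m/s

The scattered photon makes angle θ = 166° with the incident direction, so by the law of cosines:
|p⃗_e|² = p₀² + p'² − 2p₀p'cos θ
|p⃗_e|² = (1.2319e-22)² + (6.5221e-23)² − 2·1.2319e-22·6.5221e-23·cos(166°)
|p⃗_e| = 1.8714e-22 kg·m/s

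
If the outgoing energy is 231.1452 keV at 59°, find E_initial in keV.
296.0999 keV

Convert final energy to wavelength (hc ≈ 1239.842 keV·pm):
λ' = hc/E' = 1239.842 / 231.1452 = 5.3639 pm

Calculate the Compton shift:
Δλ = λ_C(1 - cos(59°))
Δλ = 2.4263 × (1 - cos(59°))
Δλ = 1.1767 pm

Initial wavelength:
λ = λ' - Δλ = 5.3639 - 1.1767 = 4.1872 pm

Initial energy:
E = hc/λ = 1239.842 / 4.1872 = 296.0999 keV

(Intermediate values are shown rounded; full precision is carried through to the final answer.)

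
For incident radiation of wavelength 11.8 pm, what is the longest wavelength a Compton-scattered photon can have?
16.6526 pm (at θ = 180°)

The Compton shift is Δλ = λ_C(1 − cos θ).

Since cos θ ranges from −1 to 1, the factor (1 − cos θ) ranges from 0 to 2; the maximum shift occurs at θ = 180° (backscattering):
Δλ_max = 2λ_C = 2 × 2.4263 pm = 4.8526 pm

Maximum scattered wavelength:
λ'_max = λ₀ + Δλ_max = 11.8 + 4.8526 = 16.6526 pm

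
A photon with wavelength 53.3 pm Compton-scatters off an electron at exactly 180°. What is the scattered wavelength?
58.1526 pm

Using the Compton formula: λ' = λ + λ_C(1 − cos θ)

For θ = 180°, cos θ = -1 (exact) = -1.0000, so:
1 − cos 180° = 1 − (-1) = 2.0000

Δλ = λ_C × 2.0000 = 2.4263 × 2.0000 = 4.8526 pm

λ' = 53.3 + 4.8526 = 58.1526 pm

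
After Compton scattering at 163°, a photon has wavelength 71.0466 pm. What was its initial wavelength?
66.3000 pm

From λ' = λ + Δλ, we have λ = λ' - Δλ

First calculate the Compton shift:
Δλ = λ_C(1 - cos θ)
Δλ = 2.4263 × (1 - cos(163°))
Δλ = 2.4263 × 1.9563
Δλ = 4.7466 pm

Initial wavelength:
λ = λ' - Δλ
λ = 71.0466 - 4.7466
λ = 66.3000 pm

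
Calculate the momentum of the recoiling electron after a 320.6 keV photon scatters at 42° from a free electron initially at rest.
1.1642e-22 kg·m/s

The electron is initially at rest, so by conservation of momentum:
p⃗_e = p⃗₀ − p⃗'  (incident photon momentum minus scattered photon momentum)

Photon momentum magnitudes (p = h/λ = E/c):
λ₀ = hc/E₀ = 3.8673 pm → p₀ = h/λ₀ = 1.7134e-22 kg·m/s
Δλ = λ_C(1 − cos 42°) = 0.6232 pm
λ' = 4.4905 pm → p' = h/λ' = 1.4756e-22 kg·m/s

The scattered photon makes angle θ = 42° with the incident direction, so by the law of cosines:
|p⃗_e|² = p₀² + p'² − 2p₀p'cos θ
|p⃗_e|² = (1.7134e-22)² + (1.4756e-22)² − 2·1.7134e-22·1.4756e-22·cos(42°)
|p⃗_e| = 1.1642e-22 kg·m/s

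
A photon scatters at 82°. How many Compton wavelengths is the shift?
0.8608 λ_C

The Compton shift formula is:
Δλ = λ_C(1 - cos θ)

Dividing both sides by λ_C:
Δλ/λ_C = 1 - cos θ

For θ = 82°:
Δλ/λ_C = 1 - cos(82°)
Δλ/λ_C = 1 - 0.1392
Δλ/λ_C = 0.8608

This means the shift is 0.8608 × λ_C = 2.0886 pm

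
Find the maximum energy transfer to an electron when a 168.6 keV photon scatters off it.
67.0266 keV

Maximum energy transfer occurs at θ = 180° (backscattering).

Initial photon: E₀ = 168.6 keV → λ₀ = 7.3537 pm

Maximum Compton shift (at 180°):
Δλ_max = 2λ_C = 2 × 2.4263 = 4.8526 pm

Final wavelength:
λ' = 7.3537 + 4.8526 = 12.2064 pm

Minimum photon energy (maximum energy to electron):
E'_min = hc/λ' = 101.5734 keV

Maximum electron kinetic energy:
K_max = E₀ - E'_min = 168.6000 - 101.5734 = 67.0266 keV

(Intermediate values are shown rounded; full precision is carried through to the final answer.)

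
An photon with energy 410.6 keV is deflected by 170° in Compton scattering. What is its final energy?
158.2371 keV

First convert energy to wavelength:
λ = hc/E, with hc ≈ 1239.842 keV·pm (i.e. 1239.842 eV·nm)

For E = 410.6 keV = 410600 eV:
λ = 1239.842 keV·pm / 410.6 keV
λ = 3.0196 pm

Calculate the Compton shift:
Δλ = λ_C(1 - cos(170°)) = 2.4263 × 1.9848
Δλ = 4.8158 pm

Final wavelength:
λ' = 3.0196 + 4.8158 = 7.8353 pm

Final energy:
E' = hc/λ' = 1239.842 / 7.8353 = 158.2371 keV

(Intermediate values are shown rounded; full precision is carried through to the final answer.)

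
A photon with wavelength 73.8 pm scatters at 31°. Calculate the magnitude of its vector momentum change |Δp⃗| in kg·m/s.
4.7877e-24 kg·m/s

Photon momentum magnitude is p = h/λ.

Initial momentum:
p₀ = h/λ = 6.6261e-34/7.3800e-11 = 8.9784e-24 kg·m/s

After scattering:
λ' = λ + Δλ = 73.8 + 0.3466 = 74.1466 pm
p' = h/λ' = 6.6261e-34/7.4147e-11 = 8.9365e-24 kg·m/s

Momentum is a vector; the scattered photon's direction makes angle θ = 31° with the incident direction. The magnitude of the vector change Δp⃗ = p⃗₀ − p⃗' is found from the law of cosines:
|Δp⃗|² = p₀² + p'² − 2p₀p'cos θ
|Δp⃗|² = (8.9784e-24)² + (8.9365e-24)² − 2·8.9784e-24·8.9365e-24·cos(31°)
|Δp⃗| = 4.7877e-24 kg·m/s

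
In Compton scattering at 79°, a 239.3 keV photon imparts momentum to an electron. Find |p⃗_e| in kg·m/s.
1.4294e-22 kg·m/s

The electron is initially at rest, so by conservation of momentum:
p⃗_e = p⃗₀ − p⃗'  (incident photon momentum minus scattered photon momentum)

Photon momentum magnitudes (p = h/λ = E/c):
λ₀ = hc/E₀ = 5.1811 pm → p₀ = h/λ₀ = 1.2789e-22 kg·m/s
Δλ = λ_C(1 − cos 79°) = 1.9633 pm
λ' = 7.1445 pm → p' = h/λ' = 9.2744e-23 kg·m/s

The scattered photon makes angle θ = 79° with the incident direction, so by the law of cosines:
|p⃗_e|² = p₀² + p'² − 2p₀p'cos θ
|p⃗_e|² = (1.2789e-22)² + (9.2744e-23)² − 2·1.2789e-22·9.2744e-23·cos(79°)
|p⃗_e| = 1.4294e-22 kg·m/s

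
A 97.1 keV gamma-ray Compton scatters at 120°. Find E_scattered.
75.5624 keV

First convert energy to wavelength:
λ = hc/E, with hc ≈ 1239.842 keV·pm (i.e. 1239.842 eV·nm)

For E = 97.1 keV = 97100 eV:
λ = 1239.842 keV·pm / 97.1 keV
λ = 12.7687 pm

Calculate the Compton shift:
Δλ = λ_C(1 - cos(120°)) = 2.4263 × 1.5000
Δλ = 3.6395 pm

Final wavelength:
λ' = 12.7687 + 3.6395 = 16.4082 pm

Final energy:
E' = hc/λ' = 1239.842 / 16.4082 = 75.5624 keV

(Intermediate values are shown rounded; full precision is carried through to the final answer.)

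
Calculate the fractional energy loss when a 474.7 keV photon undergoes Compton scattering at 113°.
0.5637 (or 56.37%)

Calculate initial and final photon energies:

Initial: E₀ = 474.7 keV → λ₀ = 2.6118 pm
Compton shift: Δλ = 3.3743 pm
Final wavelength: λ' = 5.9862 pm
Final energy: E' = 207.1171 keV

Fractional energy loss:
(E₀ - E')/E₀ = (474.7000 - 207.1171)/474.7000
= 267.5829/474.7000
= 0.5637
= 56.37%

(Intermediate values are shown rounded; full precision is carried through to the final answer.)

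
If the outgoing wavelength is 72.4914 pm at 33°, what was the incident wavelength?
72.1000 pm

From λ' = λ + Δλ, we have λ = λ' - Δλ

First calculate the Compton shift:
Δλ = λ_C(1 - cos θ)
Δλ = 2.4263 × (1 - cos(33°))
Δλ = 2.4263 × 0.1613
Δλ = 0.3914 pm

Initial wavelength:
λ = λ' - Δλ
λ = 72.4914 - 0.3914
λ = 72.1000 pm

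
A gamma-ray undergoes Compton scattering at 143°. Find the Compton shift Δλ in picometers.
4.3640 pm

Using the Compton scattering formula:
Δλ = λ_C(1 - cos θ)

where λ_C = h/(m_e·c) ≈ 2.4263 pm is the Compton wavelength of an electron.

For θ = 143°:
cos(143°) = -0.7986
1 - cos(143°) = 1.7986

Δλ = 2.4263 × 1.7986
Δλ = 4.3640 pm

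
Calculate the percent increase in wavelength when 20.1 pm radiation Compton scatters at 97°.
13.5423%

Calculate the Compton shift:
Δλ = λ_C(1 - cos(97°))
Δλ = 2.4263 × (1 - cos(97°))
Δλ = 2.4263 × 1.1219
Δλ = 2.7220 pm

Percentage change:
(Δλ/λ₀) × 100 = (2.7220/20.1) × 100
= 13.5423%

(Intermediate values are shown rounded; full precision is carried through to the final answer.)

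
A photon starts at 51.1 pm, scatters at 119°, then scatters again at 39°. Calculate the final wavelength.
55.2433 pm

Apply Compton shift twice:

First scattering at θ₁ = 119°:
Δλ₁ = λ_C(1 - cos(119°))
Δλ₁ = 2.4263 × 1.4848
Δλ₁ = 3.6026 pm

After first scattering:
λ₁ = 51.1 + 3.6026 = 54.7026 pm

Second scattering at θ₂ = 39°:
Δλ₂ = λ_C(1 - cos(39°))
Δλ₂ = 2.4263 × 0.2229
Δλ₂ = 0.5407 pm

Final wavelength:
λ₂ = 54.7026 + 0.5407 = 55.2433 pm

Total shift: Δλ_total = 3.6026 + 0.5407 = 4.1433 pm

(Intermediate values are shown rounded; full precision is carried through to the final answer.)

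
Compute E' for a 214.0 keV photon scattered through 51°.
185.2435 keV

First convert energy to wavelength:
λ = hc/E, with hc ≈ 1239.842 keV·pm (i.e. 1239.842 eV·nm)

For E = 214.0 keV = 214000 eV:
λ = 1239.842 keV·pm / 214.0 keV
λ = 5.7937 pm

Calculate the Compton shift:
Δλ = λ_C(1 - cos(51°)) = 2.4263 × 0.3707
Δλ = 0.8994 pm

Final wavelength:
λ' = 5.7937 + 0.8994 = 6.6930 pm

Final energy:
E' = hc/λ' = 1239.842 / 6.6930 = 185.2435 keV

(Intermediate values are shown rounded; full precision is carried through to the final answer.)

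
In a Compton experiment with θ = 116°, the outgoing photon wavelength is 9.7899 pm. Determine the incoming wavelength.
6.3000 pm

From λ' = λ + Δλ, we have λ = λ' - Δλ

First calculate the Compton shift:
Δλ = λ_C(1 - cos θ)
Δλ = 2.4263 × (1 - cos(116°))
Δλ = 2.4263 × 1.4384
Δλ = 3.4899 pm

Initial wavelength:
λ = λ' - Δλ
λ = 9.7899 - 3.4899
λ = 6.3000 pm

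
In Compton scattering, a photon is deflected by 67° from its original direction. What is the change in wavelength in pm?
1.4783 pm

Using the Compton scattering formula:
Δλ = λ_C(1 - cos θ)

where λ_C = h/(m_e·c) ≈ 2.4263 pm is the Compton wavelength of an electron.

For θ = 67°:
cos(67°) = 0.3907
1 - cos(67°) = 0.6093

Δλ = 2.4263 × 0.6093
Δλ = 1.4783 pm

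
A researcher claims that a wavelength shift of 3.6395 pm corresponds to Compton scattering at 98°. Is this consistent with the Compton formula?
No, inconsistent

Calculate the expected shift for θ = 98°:

Δλ_expected = λ_C(1 - cos(98°))
Δλ_expected = 2.4263 × (1 - cos(98°))
Δλ_expected = 2.4263 × 1.1392
Δλ_expected = 2.7640 pm

Given shift: 3.6395 pm
Expected shift: 2.7640 pm
Difference: 0.8755 pm

The values do not match. The given shift corresponds to θ ≈ 120.0°, not 98°.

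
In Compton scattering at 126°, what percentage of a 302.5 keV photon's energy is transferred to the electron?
0.4845 (or 48.45%)

Calculate initial and final photon energies:

Initial: E₀ = 302.5 keV → λ₀ = 4.0987 pm
Compton shift: Δλ = 3.8525 pm
Final wavelength: λ' = 7.9511 pm
Final energy: E' = 155.9332 keV

Fractional energy loss:
(E₀ - E')/E₀ = (302.5000 - 155.9332)/302.5000
= 146.5668/302.5000
= 0.4845
= 48.45%

(Intermediate values are shown rounded; full precision is carried through to the final answer.)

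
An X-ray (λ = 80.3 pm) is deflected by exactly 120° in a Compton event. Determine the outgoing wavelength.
83.9395 pm

Using the Compton formula: λ' = λ + λ_C(1 − cos θ)

For θ = 120°, cos θ = -1/2 (exact) = -0.5000, so:
1 − cos 120° = 1 − (-1/2) = 1.5000

Δλ = λ_C × 1.5000 = 2.4263 × 1.5000 = 3.6395 pm

λ' = 80.3 + 3.6395 = 83.9395 pm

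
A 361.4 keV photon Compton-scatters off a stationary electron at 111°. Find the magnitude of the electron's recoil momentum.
2.4626e-22 kg·m/s

The electron is initially at rest, so by conservation of momentum:
p⃗_e = p⃗₀ − p⃗'  (incident photon momentum minus scattered photon momentum)

Photon momentum magnitudes (p = h/λ = E/c):
λ₀ = hc/E₀ = 3.4307 pm → p₀ = h/λ₀ = 1.9314e-22 kg·m/s
Δλ = λ_C(1 − cos 111°) = 3.2958 pm
λ' = 6.7265 pm → p' = h/λ' = 9.8507e-23 kg·m/s

The scattered photon makes angle θ = 111° with the incident direction, so by the law of cosines:
|p⃗_e|² = p₀² + p'² − 2p₀p'cos θ
|p⃗_e|² = (1.9314e-22)² + (9.8507e-23)² − 2·1.9314e-22·9.8507e-23·cos(111°)
|p⃗_e| = 2.4626e-22 kg·m/s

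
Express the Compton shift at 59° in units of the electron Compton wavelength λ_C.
0.4850 λ_C

The Compton shift formula is:
Δλ = λ_C(1 - cos θ)

Dividing both sides by λ_C:
Δλ/λ_C = 1 - cos θ

For θ = 59°:
Δλ/λ_C = 1 - cos(59°)
Δλ/λ_C = 1 - 0.5150
Δλ/λ_C = 0.4850

This means the shift is 0.4850 × λ_C = 1.1767 pm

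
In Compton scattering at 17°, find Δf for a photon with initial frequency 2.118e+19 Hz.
1.575e+17 Hz (decrease)

Convert frequency to wavelength (c = 299792458 m/s):
λ₀ = c/f₀ = 299792458/2.118e+19 = 1.4154507e-11 m = 14.1545 pm

Calculate Compton shift:
Δλ = λ_C(1 - cos(17°)) = 0.1060 pm

Final wavelength:
λ' = λ₀ + Δλ = 14.1545 + 0.1060 = 14.2605 pm

Final frequency:
f' = c/λ' = 299792458/1.4260525e-11 = 2.1022540e+19 Hz

Frequency shift (decrease):
Δf = f₀ - f' = 2.118e+19 - 2.1022540e+19 = 1.575e+17 Hz

(Intermediate values are shown rounded; full precision is carried through to the final answer.)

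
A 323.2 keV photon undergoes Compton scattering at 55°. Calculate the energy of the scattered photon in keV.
254.5469 keV

First convert energy to wavelength:
λ = hc/E, with hc ≈ 1239.842 keV·pm (i.e. 1239.842 eV·nm)

For E = 323.2 keV = 323200 eV:
λ = 1239.842 keV·pm / 323.2 keV
λ = 3.8361 pm

Calculate the Compton shift:
Δλ = λ_C(1 - cos(55°)) = 2.4263 × 0.4264
Δλ = 1.0346 pm

Final wavelength:
λ' = 3.8361 + 1.0346 = 4.8708 pm

Final energy:
E' = hc/λ' = 1239.842 / 4.8708 = 254.5469 keV

(Intermediate values are shown rounded; full precision is carried through to the final answer.)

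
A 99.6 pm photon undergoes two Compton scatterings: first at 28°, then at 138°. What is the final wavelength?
104.1134 pm

Apply Compton shift twice:

First scattering at θ₁ = 28°:
Δλ₁ = λ_C(1 - cos(28°))
Δλ₁ = 2.4263 × 0.1171
Δλ₁ = 0.2840 pm

After first scattering:
λ₁ = 99.6 + 0.2840 = 99.8840 pm

Second scattering at θ₂ = 138°:
Δλ₂ = λ_C(1 - cos(138°))
Δλ₂ = 2.4263 × 1.7431
Δλ₂ = 4.2294 pm

Final wavelength:
λ₂ = 99.8840 + 4.2294 = 104.1134 pm

Total shift: Δλ_total = 0.2840 + 4.2294 = 4.5134 pm

(Intermediate values are shown rounded; full precision is carried through to the final answer.)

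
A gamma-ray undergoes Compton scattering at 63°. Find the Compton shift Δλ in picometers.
1.3248 pm

Using the Compton scattering formula:
Δλ = λ_C(1 - cos θ)

where λ_C = h/(m_e·c) ≈ 2.4263 pm is the Compton wavelength of an electron.

For θ = 63°:
cos(63°) = 0.4540
1 - cos(63°) = 0.5460

Δλ = 2.4263 × 0.5460
Δλ = 1.3248 pm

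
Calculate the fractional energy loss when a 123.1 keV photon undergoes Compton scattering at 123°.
0.2712 (or 27.12%)

Calculate initial and final photon energies:

Initial: E₀ = 123.1 keV → λ₀ = 10.0718 pm
Compton shift: Δλ = 3.7478 pm
Final wavelength: λ' = 13.8196 pm
Final energy: E' = 89.7162 keV

Fractional energy loss:
(E₀ - E')/E₀ = (123.1000 - 89.7162)/123.1000
= 33.3838/123.1000
= 0.2712
= 27.12%

(Intermediate values are shown rounded; full precision is carried through to the final answer.)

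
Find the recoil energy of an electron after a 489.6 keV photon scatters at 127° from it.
296.4438 keV

By energy conservation: K_e = E_initial - E_final

First find the scattered photon energy:
Initial wavelength: λ = hc/E = 2.5324 pm
Compton shift: Δλ = λ_C(1 - cos(127°)) = 3.8865 pm
Final wavelength: λ' = 2.5324 + 3.8865 = 6.4189 pm
Final photon energy: E' = hc/λ' = 193.1562 keV

Electron kinetic energy:
K_e = E - E' = 489.6000 - 193.1562 = 296.4438 keV

(Intermediate values are shown rounded; full precision is carried through to the final answer.)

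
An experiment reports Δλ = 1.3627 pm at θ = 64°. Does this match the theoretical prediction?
Yes, consistent

Calculate the expected shift for θ = 64°:

Δλ_expected = λ_C(1 - cos(64°))
Δλ_expected = 2.4263 × (1 - cos(64°))
Δλ_expected = 2.4263 × 0.5616
Δλ_expected = 1.3627 pm

Given shift: 1.3627 pm
Expected shift: 1.3627 pm
Difference: 0.0000 pm

The values match. This is consistent with Compton scattering at the stated angle.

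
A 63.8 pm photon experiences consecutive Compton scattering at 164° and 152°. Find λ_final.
73.1272 pm

Apply Compton shift twice:

First scattering at θ₁ = 164°:
Δλ₁ = λ_C(1 - cos(164°))
Δλ₁ = 2.4263 × 1.9613
Δλ₁ = 4.7586 pm

After first scattering:
λ₁ = 63.8 + 4.7586 = 68.5586 pm

Second scattering at θ₂ = 152°:
Δλ₂ = λ_C(1 - cos(152°))
Δλ₂ = 2.4263 × 1.8829
Δλ₂ = 4.5686 pm

Final wavelength:
λ₂ = 68.5586 + 4.5686 = 73.1272 pm

Total shift: Δλ_total = 4.7586 + 4.5686 = 9.3272 pm

(Intermediate values are shown rounded; full precision is carried through to the final answer.)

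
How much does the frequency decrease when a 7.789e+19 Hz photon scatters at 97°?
3.227e+19 Hz (decrease)

Convert frequency to wavelength (c = 299792458 m/s):
λ₀ = c/f₀ = 299792458/7.789e+19 = 3.8489210e-12 m = 3.8489 pm

Calculate Compton shift:
Δλ = λ_C(1 - cos(97°)) = 2.7220 pm

Final wavelength:
λ' = λ₀ + Δλ = 3.8489 + 2.7220 = 6.5709 pm

Final frequency:
f' = c/λ' = 299792458/6.5709241e-12 = 4.5624094e+19 Hz

Frequency shift (decrease):
Δf = f₀ - f' = 7.789e+19 - 4.5624094e+19 = 3.227e+19 Hz

(Intermediate values are shown rounded; full precision is carried through to the final answer.)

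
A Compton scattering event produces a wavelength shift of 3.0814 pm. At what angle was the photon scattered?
105.66°

From the Compton formula Δλ = λ_C(1 - cos θ), we can solve for θ:

cos θ = 1 - Δλ/λ_C

Given:
- Δλ = 3.0814 pm
- λ_C = h/(m_e·c) ≈ 2.42631024 pm

cos θ = 1 - 3.0814/2.42631024
cos θ = 1 - 1.269994
cos θ = -0.269994

θ = arccos(-0.269994)
θ = 105.66°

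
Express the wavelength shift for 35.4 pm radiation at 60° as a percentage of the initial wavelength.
3.4270%

Calculate the Compton shift:
Δλ = λ_C(1 - cos(60°))
Δλ = 2.4263 × (1 - cos(60°))
Δλ = 2.4263 × 0.5000
Δλ = 1.2132 pm

Percentage change:
(Δλ/λ₀) × 100 = (1.2132/35.4) × 100
= 3.4270%

(Intermediate values are shown rounded; full precision is carried through to the final answer.)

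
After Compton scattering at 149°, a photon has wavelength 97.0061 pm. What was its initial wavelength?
92.5000 pm

From λ' = λ + Δλ, we have λ = λ' - Δλ

First calculate the Compton shift:
Δλ = λ_C(1 - cos θ)
Δλ = 2.4263 × (1 - cos(149°))
Δλ = 2.4263 × 1.8572
Δλ = 4.5061 pm

Initial wavelength:
λ = λ' - Δλ
λ = 97.0061 - 4.5061
λ = 92.5000 pm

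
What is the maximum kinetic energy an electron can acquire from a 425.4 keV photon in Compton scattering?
265.7737 keV

Maximum energy transfer occurs at θ = 180° (backscattering).

Initial photon: E₀ = 425.4 keV → λ₀ = 2.9145 pm

Maximum Compton shift (at 180°):
Δλ_max = 2λ_C = 2 × 2.4263 = 4.8526 pm

Final wavelength:
λ' = 2.9145 + 4.8526 = 7.7672 pm

Minimum photon energy (maximum energy to electron):
E'_min = hc/λ' = 159.6263 keV

Maximum electron kinetic energy:
K_max = E₀ - E'_min = 425.4000 - 159.6263 = 265.7737 keV

(Intermediate values are shown rounded; full precision is carried through to the final answer.)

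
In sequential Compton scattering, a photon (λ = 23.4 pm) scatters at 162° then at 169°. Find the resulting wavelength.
32.9419 pm

Apply Compton shift twice:

First scattering at θ₁ = 162°:
Δλ₁ = λ_C(1 - cos(162°))
Δλ₁ = 2.4263 × 1.9511
Δλ₁ = 4.7339 pm

After first scattering:
λ₁ = 23.4 + 4.7339 = 28.1339 pm

Second scattering at θ₂ = 169°:
Δλ₂ = λ_C(1 - cos(169°))
Δλ₂ = 2.4263 × 1.9816
Δλ₂ = 4.8080 pm

Final wavelength:
λ₂ = 28.1339 + 4.8080 = 32.9419 pm

Total shift: Δλ_total = 4.7339 + 4.8080 = 9.5419 pm

(Intermediate values are shown rounded; full precision is carried through to the final answer.)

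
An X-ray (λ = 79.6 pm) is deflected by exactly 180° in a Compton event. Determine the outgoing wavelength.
84.4526 pm

Using the Compton formula: λ' = λ + λ_C(1 − cos θ)

For θ = 180°, cos θ = -1 (exact) = -1.0000, so:
1 − cos 180° = 1 − (-1) = 2.0000

Δλ = λ_C × 2.0000 = 2.4263 × 2.0000 = 4.8526 pm

λ' = 79.6 + 4.8526 = 84.4526 pm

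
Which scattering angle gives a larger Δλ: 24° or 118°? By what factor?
118° produces the larger shift by a factor of 16.997

Calculate both shifts using Δλ = λ_C(1 - cos θ):

For θ₁ = 24°:
Δλ₁ = 2.4263 × (1 - cos(24°))
Δλ₁ = 2.4263 × 0.0865
Δλ₁ = 0.2098 pm

For θ₂ = 118°:
Δλ₂ = 2.4263 × (1 - cos(118°))
Δλ₂ = 2.4263 × 1.4695
Δλ₂ = 3.5654 pm

The 118° angle produces the larger shift.
Ratio: 3.5654/0.2098 = 16.997

(Intermediate values are shown rounded; full precision is carried through to the final answer.)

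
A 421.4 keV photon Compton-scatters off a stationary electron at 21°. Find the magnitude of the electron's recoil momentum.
8.0773e-23 kg·m/s

The electron is initially at rest, so by conservation of momentum:
p⃗_e = p⃗₀ − p⃗'  (incident photon momentum minus scattered photon momentum)

Photon momentum magnitudes (p = h/λ = E/c):
λ₀ = hc/E₀ = 2.9422 pm → p₀ = h/λ₀ = 2.2521e-22 kg·m/s
Δλ = λ_C(1 − cos 21°) = 0.1612 pm
λ' = 3.1034 pm → p' = h/λ' = 2.1351e-22 kg·m/s

The scattered photon makes angle θ = 21° with the incident direction, so by the law of cosines:
|p⃗_e|² = p₀² + p'² − 2p₀p'cos θ
|p⃗_e|² = (2.2521e-22)² + (2.1351e-22)² − 2·2.2521e-22·2.1351e-22·cos(21°)
|p⃗_e| = 8.0773e-23 kg·m/s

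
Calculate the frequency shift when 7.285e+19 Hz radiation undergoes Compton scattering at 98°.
2.927e+19 Hz (decrease)

Convert frequency to wavelength (c = 299792458 m/s):
λ₀ = c/f₀ = 299792458/7.285e+19 = 4.1152019e-12 m = 4.1152 pm

Calculate Compton shift:
Δλ = λ_C(1 - cos(98°)) = 2.7640 pm

Final wavelength:
λ' = λ₀ + Δλ = 4.1152 + 2.7640 = 6.8792 pm

Final frequency:
f' = c/λ' = 299792458/6.8791892e-12 = 4.3579621e+19 Hz

Frequency shift (decrease):
Δf = f₀ - f' = 7.285e+19 - 4.3579621e+19 = 2.927e+19 Hz

(Intermediate values are shown rounded; full precision is carried through to the final answer.)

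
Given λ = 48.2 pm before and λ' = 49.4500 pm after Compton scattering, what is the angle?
61.00°

First find the wavelength shift:
Δλ = λ' - λ = 49.4500 - 48.2 = 1.2500 pm

Using Δλ = λ_C(1 - cos θ), with λ_C = h/(m_e·c) ≈ 2.42631024 pm:
cos θ = 1 - Δλ/λ_C
cos θ = 1 - 1.2500/2.42631024
cos θ = 0.484814

θ = arccos(0.484814)
θ = 61.00°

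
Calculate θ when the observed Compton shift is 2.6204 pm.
94.59°

From the Compton formula Δλ = λ_C(1 - cos θ), we can solve for θ:

cos θ = 1 - Δλ/λ_C

Given:
- Δλ = 2.6204 pm
- λ_C = h/(m_e·c) ≈ 2.42631024 pm

cos θ = 1 - 2.6204/2.42631024
cos θ = 1 - 1.079994
cos θ = -0.079994

θ = arccos(-0.079994)
θ = 94.59°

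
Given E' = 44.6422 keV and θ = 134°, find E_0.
52.4000 keV

Convert final energy to wavelength (hc ≈ 1239.842 keV·pm):
λ' = hc/E' = 1239.842 / 44.6422 = 27.7729 pm

Calculate the Compton shift:
Δλ = λ_C(1 - cos(134°))
Δλ = 2.4263 × (1 - cos(134°))
Δλ = 4.1118 pm

Initial wavelength:
λ = λ' - Δλ = 27.7729 - 4.1118 = 23.6611 pm

Initial energy:
E = hc/λ = 1239.842 / 23.6611 = 52.4000 keV

(Intermediate values are shown rounded; full precision is carried through to the final answer.)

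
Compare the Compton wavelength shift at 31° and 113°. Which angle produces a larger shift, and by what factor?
113° produces the larger shift by a factor of 9.737

Calculate both shifts using Δλ = λ_C(1 - cos θ):

For θ₁ = 31°:
Δλ₁ = 2.4263 × (1 - cos(31°))
Δλ₁ = 2.4263 × 0.1428
Δλ₁ = 0.3466 pm

For θ₂ = 113°:
Δλ₂ = 2.4263 × (1 - cos(113°))
Δλ₂ = 2.4263 × 1.3907
Δλ₂ = 3.3743 pm

The 113° angle produces the larger shift.
Ratio: 3.3743/0.3466 = 9.737

(Intermediate values are shown rounded; full precision is carried through to the final answer.)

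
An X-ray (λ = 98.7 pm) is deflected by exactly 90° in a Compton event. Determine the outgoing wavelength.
101.1263 pm

Using the Compton formula: λ' = λ + λ_C(1 − cos θ)

For θ = 90°, cos θ = 0 (exact) = 0.0000, so:
1 − cos 90° = 1 − (0) = 1.0000

Δλ = λ_C × 1.0000 = 2.4263 × 1.0000 = 2.4263 pm

λ' = 98.7 + 2.4263 = 101.1263 pm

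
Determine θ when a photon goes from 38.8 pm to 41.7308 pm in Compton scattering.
102.00°

First find the wavelength shift:
Δλ = λ' - λ = 41.7308 - 38.8 = 2.9308 pm

Using Δλ = λ_C(1 - cos θ), with λ_C = h/(m_e·c) ≈ 2.42631024 pm:
cos θ = 1 - Δλ/λ_C
cos θ = 1 - 2.9308/2.42631024
cos θ = -0.207925

θ = arccos(-0.207925)
θ = 102.00°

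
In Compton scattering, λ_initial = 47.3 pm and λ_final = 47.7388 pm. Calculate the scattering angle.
35.00°

First find the wavelength shift:
Δλ = λ' - λ = 47.7388 - 47.3 = 0.4388 pm

Using Δλ = λ_C(1 - cos θ), with λ_C = h/(m_e·c) ≈ 2.42631024 pm:
cos θ = 1 - Δλ/λ_C
cos θ = 1 - 0.4388/2.42631024
cos θ = 0.819149

θ = arccos(0.819149)
θ = 35.00°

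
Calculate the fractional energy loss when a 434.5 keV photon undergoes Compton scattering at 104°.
0.5136 (or 51.36%)

Calculate initial and final photon energies:

Initial: E₀ = 434.5 keV → λ₀ = 2.8535 pm
Compton shift: Δλ = 3.0133 pm
Final wavelength: λ' = 5.8668 pm
Final energy: E' = 211.3327 keV

Fractional energy loss:
(E₀ - E')/E₀ = (434.5000 - 211.3327)/434.5000
= 223.1673/434.5000
= 0.5136
= 51.36%

(Intermediate values are shown rounded; full precision is carried through to the final answer.)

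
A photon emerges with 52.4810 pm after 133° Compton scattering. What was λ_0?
48.4000 pm

From λ' = λ + Δλ, we have λ = λ' - Δλ

First calculate the Compton shift:
Δλ = λ_C(1 - cos θ)
Δλ = 2.4263 × (1 - cos(133°))
Δλ = 2.4263 × 1.6820
Δλ = 4.0810 pm

Initial wavelength:
λ = λ' - Δλ
λ = 52.4810 - 4.0810
λ = 48.4000 pm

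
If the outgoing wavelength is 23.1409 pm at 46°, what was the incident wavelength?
22.4000 pm

From λ' = λ + Δλ, we have λ = λ' - Δλ

First calculate the Compton shift:
Δλ = λ_C(1 - cos θ)
Δλ = 2.4263 × (1 - cos(46°))
Δλ = 2.4263 × 0.3053
Δλ = 0.7409 pm

Initial wavelength:
λ = λ' - Δλ
λ = 23.1409 - 0.7409
λ = 22.4000 pm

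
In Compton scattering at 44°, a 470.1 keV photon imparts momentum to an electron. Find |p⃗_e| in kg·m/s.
1.7555e-22 kg·m/s

The electron is initially at rest, so by conservation of momentum:
p⃗_e = p⃗₀ − p⃗'  (incident photon momentum minus scattered photon momentum)

Photon momentum magnitudes (p = h/λ = E/c):
λ₀ = hc/E₀ = 2.6374 pm → p₀ = h/λ₀ = 2.5123e-22 kg·m/s
Δλ = λ_C(1 − cos 44°) = 0.6810 pm
λ' = 3.3184 pm → p' = h/λ' = 1.9968e-22 kg·m/s

The scattered photon makes angle θ = 44° with the incident direction, so by the law of cosines:
|p⃗_e|² = p₀² + p'² − 2p₀p'cos θ
|p⃗_e|² = (2.5123e-22)² + (1.9968e-22)² − 2·2.5123e-22·1.9968e-22·cos(44°)
|p⃗_e| = 1.7555e-22 kg·m/s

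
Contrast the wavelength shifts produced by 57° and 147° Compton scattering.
147° produces the larger shift by a factor of 4.038

Calculate both shifts using Δλ = λ_C(1 - cos θ):

For θ₁ = 57°:
Δλ₁ = 2.4263 × (1 - cos(57°))
Δλ₁ = 2.4263 × 0.4554
Δλ₁ = 1.1048 pm

For θ₂ = 147°:
Δλ₂ = 2.4263 × (1 - cos(147°))
Δλ₂ = 2.4263 × 1.8387
Δλ₂ = 4.4612 pm

The 147° angle produces the larger shift.
Ratio: 4.4612/1.1048 = 4.038

(Intermediate values are shown rounded; full precision is carried through to the final answer.)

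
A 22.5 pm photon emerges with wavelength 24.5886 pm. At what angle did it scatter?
82.00°

First find the wavelength shift:
Δλ = λ' - λ = 24.5886 - 22.5 = 2.0886 pm

Using Δλ = λ_C(1 - cos θ), with λ_C = h/(m_e·c) ≈ 2.42631024 pm:
cos θ = 1 - Δλ/λ_C
cos θ = 1 - 2.0886/2.42631024
cos θ = 0.139187

θ = arccos(0.139187)
θ = 82.00°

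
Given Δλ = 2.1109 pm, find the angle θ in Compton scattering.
82.53°

From the Compton formula Δλ = λ_C(1 - cos θ), we can solve for θ:

cos θ = 1 - Δλ/λ_C

Given:
- Δλ = 2.1109 pm
- λ_C = h/(m_e·c) ≈ 2.42631024 pm

cos θ = 1 - 2.1109/2.42631024
cos θ = 1 - 0.870004
cos θ = 0.129996

θ = arccos(0.129996)
θ = 82.53°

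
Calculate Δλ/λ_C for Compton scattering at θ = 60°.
0.5000 λ_C

The Compton shift formula is:
Δλ = λ_C(1 - cos θ)

Dividing both sides by λ_C:
Δλ/λ_C = 1 - cos θ

For θ = 60°:
Δλ/λ_C = 1 - cos(60°)
Δλ/λ_C = 1 - 0.5000
Δλ/λ_C = 0.5000

This means the shift is 0.5000 × λ_C = 1.2132 pm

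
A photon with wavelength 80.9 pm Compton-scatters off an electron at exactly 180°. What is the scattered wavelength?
85.7526 pm

Using the Compton formula: λ' = λ + λ_C(1 − cos θ)

For θ = 180°, cos θ = -1 (exact) = -1.0000, so:
1 − cos 180° = 1 − (-1) = 2.0000

Δλ = λ_C × 2.0000 = 2.4263 × 2.0000 = 4.8526 pm

λ' = 80.9 + 4.8526 = 85.7526 pm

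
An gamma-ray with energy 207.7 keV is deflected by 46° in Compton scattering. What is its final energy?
184.7686 keV

First convert energy to wavelength:
λ = hc/E, with hc ≈ 1239.842 keV·pm (i.e. 1239.842 eV·nm)

For E = 207.7 keV = 207700 eV:
λ = 1239.842 keV·pm / 207.7 keV
λ = 5.9694 pm

Calculate the Compton shift:
Δλ = λ_C(1 - cos(46°)) = 2.4263 × 0.3053
Δλ = 0.7409 pm

Final wavelength:
λ' = 5.9694 + 0.7409 = 6.7102 pm

Final energy:
E' = hc/λ' = 1239.842 / 6.7102 = 184.7686 keV

(Intermediate values are shown rounded; full precision is carried through to the final answer.)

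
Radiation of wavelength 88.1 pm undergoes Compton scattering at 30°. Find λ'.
88.4251 pm

Using the Compton formula: λ' = λ + λ_C(1 − cos θ)

For θ = 30°, cos θ = √3/2 (exact) ≈ 0.8660, so:
1 − cos 30° = 1 − (√3/2) ≈ 0.1340

Δλ = λ_C × 0.1340 = 2.4263 × 0.1340 = 0.3251 pm

λ' = 88.1 + 0.3251 = 88.4251 pm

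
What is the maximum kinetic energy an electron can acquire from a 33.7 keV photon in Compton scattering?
3.9270 keV

Maximum energy transfer occurs at θ = 180° (backscattering).

Initial photon: E₀ = 33.7 keV → λ₀ = 36.7906 pm

Maximum Compton shift (at 180°):
Δλ_max = 2λ_C = 2 × 2.4263 = 4.8526 pm

Final wavelength:
λ' = 36.7906 + 4.8526 = 41.6432 pm

Minimum photon energy (maximum energy to electron):
E'_min = hc/λ' = 29.7730 keV

Maximum electron kinetic energy:
K_max = E₀ - E'_min = 33.7000 - 29.7730 = 3.9270 keV

(Intermediate values are shown rounded; full precision is carried through to the final answer.)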